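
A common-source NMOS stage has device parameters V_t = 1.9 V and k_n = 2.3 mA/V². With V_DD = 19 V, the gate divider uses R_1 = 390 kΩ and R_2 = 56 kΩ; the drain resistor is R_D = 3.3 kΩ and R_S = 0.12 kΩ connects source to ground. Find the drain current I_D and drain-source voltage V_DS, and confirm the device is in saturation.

I_D ≈ 0.24 mA, V_DS ≈ 18 V

V_G = V_DD·R_2/(R_1+R_2) = 19×56/446 = 2.39 V.
Assume saturation: I_D = (k_n/2)(V_GS − V_t)² with V_GS = V_G − I_D·R_S = 2.39 − 0.12·I_D.
Substituting gives 0.0166·I_D² − 1.13·I_D + 0.271 = 0, with roots I_D = 0.24 or 68.2 mA.
The root I_D = 68.2 mA gives V_GS = -5.8 V ≤ V_t, so take I_D = 0.24 mA.
Then V_GS = 2.36 V and V_DS = V_DD − I_D(R_D+R_S) = 19 − 0.24×3.42 = 18.2 V.
Saturation requires V_DS ≥ V_GS − V_t = 0.457 V; 18.2 ≥ 0.457 ✓.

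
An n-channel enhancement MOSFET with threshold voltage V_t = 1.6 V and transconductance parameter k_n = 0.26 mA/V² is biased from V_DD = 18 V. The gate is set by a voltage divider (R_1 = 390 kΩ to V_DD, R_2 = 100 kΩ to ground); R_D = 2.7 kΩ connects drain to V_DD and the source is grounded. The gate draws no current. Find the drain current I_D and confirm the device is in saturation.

V_G = V_DD·R_2/(R_1+R_2) = 18×100/490 = 3.67 V. With the source grounded, V_GS = V_G = 3.67 V.
Assume saturation: I_D = (k_n/2)(V_GS − V_t)² = (0.26/2)×(3.67 − 1.6)² = 0.13×2.07² = 0.559 mA.
V_DS = V_DD − I_D·R_D = 18 − 0.559×2.7 = 16.5 V.
Saturation requires V_DS ≥ V_GS − V_t = 2.07 V; 16.5 ≥ 2.07 ✓.

I_D ≈ 0.56 mA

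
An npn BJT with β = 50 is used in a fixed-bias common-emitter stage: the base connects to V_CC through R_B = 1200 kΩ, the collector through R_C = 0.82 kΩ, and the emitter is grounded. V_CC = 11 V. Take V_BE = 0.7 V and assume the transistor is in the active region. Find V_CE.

V_CE ≈ 11 V

Base loop: V_CC = I_B·R_B + V_BE, so I_B = (11 − 0.7)/1200 kΩ = 0.00858 mA.
In the active region I_C = β·I_B = 50 × 0.00858 = 0.429 mA.
Collector loop: V_CE = V_CC − I_C·R_C = 11 − 0.429×0.82 = 10.6 V.
Since V_CE = 10.6 V > V_CE(sat) ≈ 0.2 V, the transistor is in the active region as assumed.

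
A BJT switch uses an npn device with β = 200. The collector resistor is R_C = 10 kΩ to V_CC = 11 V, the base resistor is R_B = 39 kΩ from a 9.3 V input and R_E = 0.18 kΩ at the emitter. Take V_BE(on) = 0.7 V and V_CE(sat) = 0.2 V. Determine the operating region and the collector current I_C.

saturation; I_C ≈ 1.1 mA

Assume active: I_B = (9.3 − 0.7)/(39 + 201×0.18) = 0.114 mA, I_C = β·I_B = 22.9 mA.
Then V_CE = 11 − 22.9×10 − 23×0.18 = -222 V < 0.2 V — the active assumption fails.
Re-solve with V_CE = 0.2 V. KCL at the emitter: V_E/R_E = (V_BB−0.7−V_E)/R_B + (V_CC−0.2−V_E)/R_C, giving V_E = 0.229 V.
I_C = (V_CC − 0.2 − V_E)/R_C = (10.8 − 0.229)/10 = 1.06 mA.
Check: I_B = (8.6 − 0.229)/39 = 0.215 mA, and β·I_B = 42.9 mA > I_C, confirming saturation.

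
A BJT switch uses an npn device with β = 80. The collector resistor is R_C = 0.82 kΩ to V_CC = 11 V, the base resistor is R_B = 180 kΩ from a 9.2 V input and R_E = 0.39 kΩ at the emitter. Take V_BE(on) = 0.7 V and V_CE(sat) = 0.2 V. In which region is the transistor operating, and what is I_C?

Assume active. Base-emitter loop: I_B = (V_BB − V_BE)/(R_B + (β+1)R_E) = (9.2 − 0.7)/(180 + 81×0.39) = 0.0402 mA.
I_C = β·I_B = 80×0.0402 = 3.21 mA.
V_CE = V_CC − I_C·R_C − I_E·R_E = 11 − 3.21×0.82 − 3.25×0.39 = 7.1 V > V_CE(sat), so the active-region assumption holds.

active; I_C ≈ 3.2 mA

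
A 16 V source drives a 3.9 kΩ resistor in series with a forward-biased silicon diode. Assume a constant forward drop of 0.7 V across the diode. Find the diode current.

I ≈ 3.9 mA

KVL around the loop: 16 = V_D + I·R = 0.7 + I × 3.9 kΩ.
So I = (16 − 0.7) / 3.9 kΩ = 15.3 / 3.9 = 3.92 mA.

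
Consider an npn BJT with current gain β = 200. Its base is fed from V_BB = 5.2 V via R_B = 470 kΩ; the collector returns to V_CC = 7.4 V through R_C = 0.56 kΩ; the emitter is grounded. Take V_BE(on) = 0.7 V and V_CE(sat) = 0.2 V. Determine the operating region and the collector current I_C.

Assume active. Base-emitter loop: I_B = (V_BB − V_BE)/R_B = (5.2 − 0.7)/470 = 0.00957 mA.
I_C = β·I_B = 200×0.00957 = 1.91 mA.
V_CE = V_CC − I_C·R_C = 7.4 − 1.91×0.56 = 6.33 V > V_CE(sat), so the active-region assumption holds.

active; I_C ≈ 1.9 mA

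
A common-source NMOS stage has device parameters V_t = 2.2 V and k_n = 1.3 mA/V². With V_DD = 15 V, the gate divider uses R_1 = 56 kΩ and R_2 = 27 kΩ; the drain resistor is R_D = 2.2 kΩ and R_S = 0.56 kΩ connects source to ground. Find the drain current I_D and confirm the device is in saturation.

I_D ≈ 1.8 mA

V_G = V_DD·R_2/(R_1+R_2) = 15×27/83 = 4.88 V.
Assume saturation: I_D = (k_n/2)(V_GS − V_t)² with V_GS = V_G − I_D·R_S = 4.88 − 0.56·I_D.
Substituting gives 0.204·I_D² − 2.95·I_D + 4.67 = 0, with roots I_D = 1.81 or 12.7 mA.
The root I_D = 12.7 mA gives V_GS = -2.21 V ≤ V_t, so take I_D = 1.81 mA.
Then V_GS = 3.87 V and V_DS = V_DD − I_D(R_D+R_S) = 15 − 1.81×2.76 = 10 V.
Saturation requires V_DS ≥ V_GS − V_t = 1.67 V; 10 ≥ 1.67 ✓.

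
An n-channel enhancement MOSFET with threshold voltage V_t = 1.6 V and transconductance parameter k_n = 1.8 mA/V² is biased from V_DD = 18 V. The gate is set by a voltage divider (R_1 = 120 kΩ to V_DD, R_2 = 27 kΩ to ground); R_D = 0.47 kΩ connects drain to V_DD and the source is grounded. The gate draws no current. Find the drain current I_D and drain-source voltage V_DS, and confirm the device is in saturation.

I_D ≈ 2.6 mA, V_DS ≈ 17 V

V_G = V_DD·R_2/(R_1+R_2) = 18×27/147 = 3.31 V. With the source grounded, V_GS = V_G = 3.31 V.
Assume saturation: I_D = (k_n/2)(V_GS − V_t)² = (1.8/2)×(3.31 − 1.6)² = 0.9×1.71² = 2.62 mA.
V_DS = V_DD − I_D·R_D = 18 − 2.62×0.47 = 16.8 V.
Saturation requires V_DS ≥ V_GS − V_t = 1.71 V; 16.8 ≥ 1.71 ✓.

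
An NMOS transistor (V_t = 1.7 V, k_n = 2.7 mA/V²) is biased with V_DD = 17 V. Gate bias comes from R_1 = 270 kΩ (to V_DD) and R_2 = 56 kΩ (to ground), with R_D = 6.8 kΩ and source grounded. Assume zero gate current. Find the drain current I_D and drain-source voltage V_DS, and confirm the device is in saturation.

I_D ≈ 2 mA, V_DS ≈ 3.3 V

V_G = V_DD·R_2/(R_1+R_2) = 17×56/326 = 2.92 V. With the source grounded, V_GS = V_G = 2.92 V.
Assume saturation: I_D = (k_n/2)(V_GS − V_t)² = (2.7/2)×(2.92 − 1.7)² = 1.35×1.22² = 2.01 mA.
V_DS = V_DD − I_D·R_D = 17 − 2.01×6.8 = 3.33 V.
Saturation requires V_DS ≥ V_GS − V_t = 1.22 V; 3.33 ≥ 1.22 ✓.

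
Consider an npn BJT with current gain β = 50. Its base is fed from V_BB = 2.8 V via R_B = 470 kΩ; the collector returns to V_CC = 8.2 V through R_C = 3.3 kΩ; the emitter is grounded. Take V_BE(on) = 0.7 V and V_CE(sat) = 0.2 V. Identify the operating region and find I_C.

active; I_C ≈ 0.22 mA

Assume active. Base-emitter loop: I_B = (V_BB − V_BE)/R_B = (2.8 − 0.7)/470 = 0.00447 mA.
I_C = β·I_B = 50×0.00447 = 0.223 mA.
V_CE = V_CC − I_C·R_C = 8.2 − 0.223×3.3 = 7.46 V > V_CE(sat), so the active-region assumption holds.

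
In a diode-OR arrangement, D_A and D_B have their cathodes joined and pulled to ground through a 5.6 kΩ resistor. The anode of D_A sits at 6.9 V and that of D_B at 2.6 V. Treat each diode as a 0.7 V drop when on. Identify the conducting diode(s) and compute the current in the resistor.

Assume both conduct. Then node N would need to be at both 6.9−0.7 = 6.2 V and 2.6−0.7 = 1.9 V, which is impossible.
Assume only D_A conducts: V_N = 6.9 − 0.7 = 6.2 V, so I_R = 6.2/5.6 = 1.11 mA.
Check D_B: its anode-to-cathode voltage is 2.6 − 6.2 = -3.6 V < 0.7 V, so it is off. The assumption is consistent.

Only D_A conducts; I_R ≈ 1.1 mA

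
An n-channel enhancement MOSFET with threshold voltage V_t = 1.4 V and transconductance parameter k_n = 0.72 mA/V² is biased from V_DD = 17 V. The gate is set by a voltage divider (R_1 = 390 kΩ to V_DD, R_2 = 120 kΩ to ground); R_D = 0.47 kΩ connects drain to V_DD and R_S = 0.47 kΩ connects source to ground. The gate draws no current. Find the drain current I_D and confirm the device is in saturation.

I_D ≈ 1.4 mA

V_G = V_DD·R_2/(R_1+R_2) = 17×120/510 = 4 V.
Assume saturation: I_D = (k_n/2)(V_GS − V_t)² with V_GS = V_G − I_D·R_S = 4 − 0.47·I_D.
Substituting gives 0.0795·I_D² − 1.88·I_D + 2.43 = 0, with roots I_D = 1.37 or 22.3 mA.
The root I_D = 22.3 mA gives V_GS = -6.46 V ≤ V_t, so take I_D = 1.37 mA.
Then V_GS = 3.35 V and V_DS = V_DD − I_D(R_D+R_S) = 17 − 1.37×0.94 = 15.7 V.
Saturation requires V_DS ≥ V_GS − V_t = 1.95 V; 15.7 ≥ 1.95 ✓.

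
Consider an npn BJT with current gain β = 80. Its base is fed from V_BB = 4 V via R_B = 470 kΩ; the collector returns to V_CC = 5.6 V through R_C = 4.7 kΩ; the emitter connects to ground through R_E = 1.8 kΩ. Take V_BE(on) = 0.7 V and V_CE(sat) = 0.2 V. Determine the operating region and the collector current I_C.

Assume active. Base-emitter loop: I_B = (V_BB − V_BE)/(R_B + (β+1)R_E) = (4 − 0.7)/(470 + 81×1.8) = 0.00536 mA.
I_C = β·I_B = 80×0.00536 = 0.429 mA.
V_CE = V_CC − I_C·R_C − I_E·R_E = 5.6 − 0.429×4.7 − 0.434×1.8 = 2.8 V > V_CE(sat), so the active-region assumption holds.

active; I_C ≈ 0.43 mA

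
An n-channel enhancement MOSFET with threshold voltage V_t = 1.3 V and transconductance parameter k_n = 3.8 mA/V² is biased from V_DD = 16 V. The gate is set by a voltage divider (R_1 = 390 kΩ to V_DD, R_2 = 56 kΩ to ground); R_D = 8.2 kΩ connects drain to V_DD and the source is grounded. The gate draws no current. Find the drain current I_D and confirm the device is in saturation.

V_G = V_DD·R_2/(R_1+R_2) = 16×56/446 = 2.01 V. With the source grounded, V_GS = V_G = 2.01 V.
Assume saturation: I_D = (k_n/2)(V_GS − V_t)² = (3.8/2)×(2.01 − 1.3)² = 1.9×0.709² = 0.955 mA.
V_DS = V_DD − I_D·R_D = 16 − 0.955×8.2 = 8.17 V.
Saturation requires V_DS ≥ V_GS − V_t = 0.709 V; 8.17 ≥ 0.709 ✓.

I_D ≈ 0.96 mA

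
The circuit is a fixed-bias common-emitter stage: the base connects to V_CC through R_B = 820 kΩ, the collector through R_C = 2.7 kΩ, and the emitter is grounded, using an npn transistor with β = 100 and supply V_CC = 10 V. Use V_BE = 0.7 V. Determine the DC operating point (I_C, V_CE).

Base loop: V_CC = I_B·R_B + V_BE, so I_B = (10 − 0.7)/820 kΩ = 0.0113 mA.
In the active region I_C = β·I_B = 100 × 0.0113 = 1.13 mA.
Collector loop: V_CE = V_CC − I_C·R_C = 10 − 1.13×2.7 = 6.94 V.
Since V_CE = 6.94 V > V_CE(sat) ≈ 0.2 V, the transistor is in the active region as assumed.

I_C ≈ 1.1 mA, V_CE ≈ 6.9 V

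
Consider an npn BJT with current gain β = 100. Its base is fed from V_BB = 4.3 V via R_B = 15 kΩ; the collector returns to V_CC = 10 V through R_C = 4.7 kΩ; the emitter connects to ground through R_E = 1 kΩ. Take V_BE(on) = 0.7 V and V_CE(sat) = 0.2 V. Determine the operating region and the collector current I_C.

saturation; I_C ≈ 1.7 mA

Assume active: I_B = (4.3 − 0.7)/(15 + 101×1) = 0.031 mA, I_C = β·I_B = 3.1 mA.
Then V_CE = 10 − 3.1×4.7 − 3.13×1 = -7.72 V < 0.2 V — the active assumption fails.
Re-solve with V_CE = 0.2 V. KCL at the emitter: V_E/R_E = (V_BB−0.7−V_E)/R_B + (V_CC−0.2−V_E)/R_C, giving V_E = 1.82 V.
I_C = (V_CC − 0.2 − V_E)/R_C = (9.8 − 1.82)/4.7 = 1.7 mA.
Check: I_B = (3.6 − 1.82)/15 = 0.119 mA, and β·I_B = 11.9 mA > I_C, confirming saturation.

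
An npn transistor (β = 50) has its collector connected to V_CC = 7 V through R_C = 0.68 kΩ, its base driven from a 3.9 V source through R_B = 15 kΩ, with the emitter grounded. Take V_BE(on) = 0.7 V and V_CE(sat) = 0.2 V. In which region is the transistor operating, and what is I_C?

saturation; I_C ≈ 10 mA

Assume active: I_B = (3.9 − 0.7)/15 = 0.213 mA, giving I_C = β·I_B = 10.7 mA.
But then V_CE = 7 − 10.7×0.68 = -0.253 V < V_CE(sat) = 0.2 V — impossible in the active region.
So the transistor is saturated. With V_CE = 0.2 V, I_C = (V_CC − 0.2)/R_C = 6.8/0.68 = 10 mA.
Check: β·I_B = 10.7 mA > I_C = 10 mA, confirming saturation.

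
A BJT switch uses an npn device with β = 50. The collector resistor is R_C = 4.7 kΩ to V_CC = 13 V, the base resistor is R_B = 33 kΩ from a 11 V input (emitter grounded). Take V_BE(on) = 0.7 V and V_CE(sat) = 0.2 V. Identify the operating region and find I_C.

Assume active: I_B = (11 − 0.7)/33 = 0.312 mA, giving I_C = β·I_B = 15.6 mA.
But then V_CE = 13 − 15.6×4.7 = -60.3 V < V_CE(sat) = 0.2 V — impossible in the active region.
So the transistor is saturated. With V_CE = 0.2 V, I_C = (V_CC − 0.2)/R_C = 12.8/4.7 = 2.72 mA.
Check: β·I_B = 15.6 mA > I_C = 2.72 mA, confirming saturation.

saturation; I_C ≈ 2.7 mA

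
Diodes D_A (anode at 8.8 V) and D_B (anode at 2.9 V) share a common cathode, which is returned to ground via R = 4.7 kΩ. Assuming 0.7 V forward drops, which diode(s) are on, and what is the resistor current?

Only D_A conducts; I_R ≈ 1.7 mA

Assume both conduct. Then node N would need to be at both 8.8−0.7 = 8.1 V and 2.9−0.7 = 2.2 V, which is impossible.
Assume only D_A conducts: V_N = 8.8 − 0.7 = 8.1 V, so I_R = 8.1/4.7 = 1.72 mA.
Check D_B: its anode-to-cathode voltage is 2.9 − 8.1 = -5.2 V < 0.7 V, so it is off. The assumption is consistent.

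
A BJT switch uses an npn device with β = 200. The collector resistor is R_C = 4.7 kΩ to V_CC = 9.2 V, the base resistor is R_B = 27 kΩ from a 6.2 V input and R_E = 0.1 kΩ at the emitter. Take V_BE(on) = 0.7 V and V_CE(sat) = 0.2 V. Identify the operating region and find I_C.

Assume active: I_B = (6.2 − 0.7)/(27 + 201×0.1) = 0.117 mA, I_C = β·I_B = 23.4 mA.
Then V_CE = 9.2 − 23.4×4.7 − 23.5×0.1 = -103 V < 0.2 V — the active assumption fails.
Re-solve with V_CE = 0.2 V. KCL at the emitter: V_E/R_E = (V_BB−0.7−V_E)/R_B + (V_CC−0.2−V_E)/R_C, giving V_E = 0.207 V.
I_C = (V_CC − 0.2 − V_E)/R_C = (9 − 0.207)/4.7 = 1.87 mA.
Check: I_B = (5.5 − 0.207)/27 = 0.196 mA, and β·I_B = 39.2 mA > I_C, confirming saturation.

saturation; I_C ≈ 1.9 mA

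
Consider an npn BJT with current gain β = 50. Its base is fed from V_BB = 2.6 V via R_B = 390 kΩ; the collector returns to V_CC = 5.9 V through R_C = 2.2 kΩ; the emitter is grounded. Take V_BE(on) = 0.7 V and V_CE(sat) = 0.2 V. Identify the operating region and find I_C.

Assume active. Base-emitter loop: I_B = (V_BB − V_BE)/R_B = (2.6 − 0.7)/390 = 0.00487 mA.
I_C = β·I_B = 50×0.00487 = 0.244 mA.
V_CE = V_CC − I_C·R_C = 5.9 − 0.244×2.2 = 5.36 V > V_CE(sat), so the active-region assumption holds.

active; I_C ≈ 0.24 mA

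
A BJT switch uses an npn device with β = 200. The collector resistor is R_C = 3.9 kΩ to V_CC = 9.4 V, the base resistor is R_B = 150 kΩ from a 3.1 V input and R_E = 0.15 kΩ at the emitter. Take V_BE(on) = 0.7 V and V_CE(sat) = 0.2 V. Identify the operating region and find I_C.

saturation; I_C ≈ 2.3 mA

Assume active: I_B = (3.1 − 0.7)/(150 + 201×0.15) = 0.0133 mA, I_C = β·I_B = 2.66 mA.
Then V_CE = 9.4 − 2.66×3.9 − 2.68×0.15 = -1.39 V < 0.2 V — the active assumption fails.
Re-solve with V_CE = 0.2 V. KCL at the emitter: V_E/R_E = (V_BB−0.7−V_E)/R_B + (V_CC−0.2−V_E)/R_C, giving V_E = 0.343 V.
I_C = (V_CC − 0.2 − V_E)/R_C = (9.2 − 0.343)/3.9 = 2.27 mA.
Check: I_B = (2.4 − 0.343)/150 = 0.0137 mA, and β·I_B = 2.74 mA > I_C, confirming saturation.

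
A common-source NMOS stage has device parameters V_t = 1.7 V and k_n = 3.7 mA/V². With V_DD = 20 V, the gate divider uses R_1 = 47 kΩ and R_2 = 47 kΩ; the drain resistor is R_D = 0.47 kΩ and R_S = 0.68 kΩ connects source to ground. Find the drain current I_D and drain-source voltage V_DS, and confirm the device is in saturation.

I_D ≈ 9 mA, V_DS ≈ 9.7 V

V_G = V_DD·R_2/(R_1+R_2) = 20×47/94 = 10 V.
Assume saturation: I_D = (k_n/2)(V_GS − V_t)² with V_GS = V_G − I_D·R_S = 10 − 0.68·I_D.
Substituting gives 0.855·I_D² − 21.9·I_D + 127 = 0, with roots I_D = 8.97 or 16.6 mA.
The root I_D = 16.6 mA gives V_GS = -1.3 V ≤ V_t, so take I_D = 8.97 mA.
Then V_GS = 3.9 V and V_DS = V_DD − I_D(R_D+R_S) = 20 − 8.97×1.15 = 9.69 V.
Saturation requires V_DS ≥ V_GS − V_t = 2.2 V; 9.69 ≥ 2.2 ✓.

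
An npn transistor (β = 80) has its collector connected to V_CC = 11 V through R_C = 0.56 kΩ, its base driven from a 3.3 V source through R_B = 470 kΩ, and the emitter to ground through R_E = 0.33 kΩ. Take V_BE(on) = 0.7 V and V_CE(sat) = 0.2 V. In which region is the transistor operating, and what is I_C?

active; I_C ≈ 0.42 mA

Assume active. Base-emitter loop: I_B = (V_BB − V_BE)/(R_B + (β+1)R_E) = (3.3 − 0.7)/(470 + 81×0.33) = 0.00523 mA.
I_C = β·I_B = 80×0.00523 = 0.419 mA.
V_CE = V_CC − I_C·R_C − I_E·R_E = 11 − 0.419×0.56 − 0.424×0.33 = 10.6 V > V_CE(sat), so the active-region assumption holds.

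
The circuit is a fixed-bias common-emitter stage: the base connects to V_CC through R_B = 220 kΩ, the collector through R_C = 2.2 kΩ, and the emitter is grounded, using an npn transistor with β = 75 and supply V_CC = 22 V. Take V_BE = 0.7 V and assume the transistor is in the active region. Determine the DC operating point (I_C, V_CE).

I_C ≈ 7.3 mA, V_CE ≈ 6 V

Base loop: V_CC = I_B·R_B + V_BE, so I_B = (22 − 0.7)/220 kΩ = 0.0968 mA.
In the active region I_C = β·I_B = 75 × 0.0968 = 7.26 mA.
Collector loop: V_CE = V_CC − I_C·R_C = 22 − 7.26×2.2 = 6.02 V.
Since V_CE = 6.02 V > V_CE(sat) ≈ 0.2 V, the transistor is in the active region as assumed.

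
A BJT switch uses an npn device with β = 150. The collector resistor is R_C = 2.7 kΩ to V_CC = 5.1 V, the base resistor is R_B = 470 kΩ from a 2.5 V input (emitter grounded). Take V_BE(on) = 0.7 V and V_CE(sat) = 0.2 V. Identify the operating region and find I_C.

Assume active. Base-emitter loop: I_B = (V_BB − V_BE)/R_B = (2.5 − 0.7)/470 = 0.00383 mA.
I_C = β·I_B = 150×0.00383 = 0.574 mA.
V_CE = V_CC − I_C·R_C = 5.1 − 0.574×2.7 = 3.55 V > V_CE(sat), so the active-region assumption holds.

active; I_C ≈ 0.57 mA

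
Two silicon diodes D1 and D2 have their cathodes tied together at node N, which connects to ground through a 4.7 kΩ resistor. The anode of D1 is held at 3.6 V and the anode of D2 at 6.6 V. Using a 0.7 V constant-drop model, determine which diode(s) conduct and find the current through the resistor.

Assume both conduct. Then node N would need to be at both 3.6−0.7 = 2.9 V and 6.6−0.7 = 5.9 V, which is impossible.
Assume only D2 conducts: V_N = 6.6 − 0.7 = 5.9 V, so I_R = 5.9/4.7 = 1.26 mA.
Check D1: its anode-to-cathode voltage is 3.6 − 5.9 = -2.3 V < 0.7 V, so it is off. The assumption is consistent.

Only D2 conducts; I_R ≈ 1.3 mA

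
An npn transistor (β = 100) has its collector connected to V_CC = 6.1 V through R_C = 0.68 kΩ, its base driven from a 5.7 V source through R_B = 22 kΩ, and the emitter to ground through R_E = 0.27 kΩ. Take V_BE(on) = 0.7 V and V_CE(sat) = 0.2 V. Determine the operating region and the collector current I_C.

Assume active: I_B = (5.7 − 0.7)/(22 + 101×0.27) = 0.101 mA, I_C = β·I_B = 10.1 mA.
Then V_CE = 6.1 − 10.1×0.68 − 10.2×0.27 = -3.57 V < 0.2 V — the active assumption fails.
Re-solve with V_CE = 0.2 V. KCL at the emitter: V_E/R_E = (V_BB−0.7−V_E)/R_B + (V_CC−0.2−V_E)/R_C, giving V_E = 1.71 V.
I_C = (V_CC − 0.2 − V_E)/R_C = (5.9 − 1.71)/0.68 = 6.17 mA.
Check: I_B = (5 − 1.71)/22 = 0.15 mA, and β·I_B = 15 mA > I_C, confirming saturation.

saturation; I_C ≈ 6.2 mA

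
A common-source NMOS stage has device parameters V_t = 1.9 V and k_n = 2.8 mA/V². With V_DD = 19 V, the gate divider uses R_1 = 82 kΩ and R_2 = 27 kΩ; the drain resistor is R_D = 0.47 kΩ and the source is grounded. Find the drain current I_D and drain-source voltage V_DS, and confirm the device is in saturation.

I_D ≈ 11 mA, V_DS ≈ 14 V

V_G = V_DD·R_2/(R_1+R_2) = 19×27/109 = 4.71 V. With the source grounded, V_GS = V_G = 4.71 V.
Assume saturation: I_D = (k_n/2)(V_GS − V_t)² = (2.8/2)×(4.71 − 1.9)² = 1.4×2.81² = 11 mA.
V_DS = V_DD − I_D·R_D = 19 − 11×0.47 = 13.8 V.
Saturation requires V_DS ≥ V_GS − V_t = 2.81 V; 13.8 ≥ 2.81 ✓.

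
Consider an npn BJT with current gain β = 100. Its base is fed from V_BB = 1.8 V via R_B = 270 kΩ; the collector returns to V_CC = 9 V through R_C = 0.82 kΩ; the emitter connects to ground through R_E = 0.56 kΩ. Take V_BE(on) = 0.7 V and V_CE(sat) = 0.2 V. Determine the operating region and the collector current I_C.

active; I_C ≈ 0.34 mA

Assume active. Base-emitter loop: I_B = (V_BB − V_BE)/(R_B + (β+1)R_E) = (1.8 − 0.7)/(270 + 101×0.56) = 0.00337 mA.
I_C = β·I_B = 100×0.00337 = 0.337 mA.
V_CE = V_CC − I_C·R_C − I_E·R_E = 9 − 0.337×0.82 − 0.34×0.56 = 8.53 V > V_CE(sat), so the active-region assumption holds.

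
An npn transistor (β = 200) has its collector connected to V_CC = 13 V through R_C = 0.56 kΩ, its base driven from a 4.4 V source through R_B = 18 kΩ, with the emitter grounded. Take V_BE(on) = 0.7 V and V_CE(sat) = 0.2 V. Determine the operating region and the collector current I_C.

Assume active: I_B = (4.4 − 0.7)/18 = 0.206 mA, giving I_C = β·I_B = 41.1 mA.
But then V_CE = 13 − 41.1×0.56 = -10 V < V_CE(sat) = 0.2 V — impossible in the active region.
So the transistor is saturated. With V_CE = 0.2 V, I_C = (V_CC − 0.2)/R_C = 12.8/0.56 = 22.9 mA.
Check: β·I_B = 41.1 mA > I_C = 22.9 mA, confirming saturation.

saturation; I_C ≈ 23 mA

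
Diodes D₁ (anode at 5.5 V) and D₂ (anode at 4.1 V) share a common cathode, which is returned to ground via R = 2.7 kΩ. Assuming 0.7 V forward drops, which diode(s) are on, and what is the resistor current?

Only D₁ conducts; I_R ≈ 1.8 mA

Assume both conduct. Then node N would need to be at both 5.5−0.7 = 4.8 V and 4.1−0.7 = 3.4 V, which is impossible.
Assume only D₁ conducts: V_N = 5.5 − 0.7 = 4.8 V, so I_R = 4.8/2.7 = 1.78 mA.
Check D₂: its anode-to-cathode voltage is 4.1 − 4.8 = -0.7 V < 0.7 V, so it is off. The assumption is consistent.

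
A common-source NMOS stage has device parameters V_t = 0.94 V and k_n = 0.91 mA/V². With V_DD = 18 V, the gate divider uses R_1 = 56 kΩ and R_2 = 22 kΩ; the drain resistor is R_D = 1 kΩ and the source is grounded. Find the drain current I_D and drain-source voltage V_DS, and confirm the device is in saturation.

V_G = V_DD·R_2/(R_1+R_2) = 18×22/78 = 5.08 V. With the source grounded, V_GS = V_G = 5.08 V.
Assume saturation: I_D = (k_n/2)(V_GS − V_t)² = (0.91/2)×(5.08 − 0.94)² = 0.455×4.14² = 7.79 mA.
V_DS = V_DD − I_D·R_D = 18 − 7.79×1 = 10.2 V.
Saturation requires V_DS ≥ V_GS − V_t = 4.14 V; 10.2 ≥ 4.14 ✓.

I_D ≈ 7.8 mA, V_DS ≈ 10 V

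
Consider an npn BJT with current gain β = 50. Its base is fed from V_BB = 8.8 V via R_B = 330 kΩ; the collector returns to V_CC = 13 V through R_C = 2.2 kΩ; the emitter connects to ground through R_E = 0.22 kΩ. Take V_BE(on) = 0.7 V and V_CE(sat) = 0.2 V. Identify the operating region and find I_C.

Assume active. Base-emitter loop: I_B = (V_BB − V_BE)/(R_B + (β+1)R_E) = (8.8 − 0.7)/(330 + 51×0.22) = 0.0237 mA.
I_C = β·I_B = 50×0.0237 = 1.19 mA.
V_CE = V_CC − I_C·R_C − I_E·R_E = 13 − 1.19×2.2 − 1.21×0.22 = 10.1 V > V_CE(sat), so the active-region assumption holds.

active; I_C ≈ 1.2 mA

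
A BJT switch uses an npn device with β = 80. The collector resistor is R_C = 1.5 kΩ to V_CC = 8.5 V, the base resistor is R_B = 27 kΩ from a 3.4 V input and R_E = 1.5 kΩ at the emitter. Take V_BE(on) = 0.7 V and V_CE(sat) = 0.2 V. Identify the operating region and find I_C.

active; I_C ≈ 1.5 mA

Assume active. Base-emitter loop: I_B = (V_BB − V_BE)/(R_B + (β+1)R_E) = (3.4 − 0.7)/(27 + 81×1.5) = 0.0182 mA.
I_C = β·I_B = 80×0.0182 = 1.45 mA.
V_CE = V_CC − I_C·R_C − I_E·R_E = 8.5 − 1.45×1.5 − 1.47×1.5 = 4.11 V > V_CE(sat), so the active-region assumption holds.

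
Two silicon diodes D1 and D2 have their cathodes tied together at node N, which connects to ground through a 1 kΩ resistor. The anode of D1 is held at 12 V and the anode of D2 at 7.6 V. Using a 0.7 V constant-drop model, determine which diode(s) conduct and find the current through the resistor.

Only D1 conducts; I_R ≈ 11 mA

Assume both conduct. Then node N would need to be at both 12−0.7 = 11.3 V and 7.6−0.7 = 6.9 V, which is impossible.
Assume only D1 conducts: V_N = 12 − 0.7 = 11.3 V, so I_R = 11.3/1 = 11.3 mA.
Check D2: its anode-to-cathode voltage is 7.6 − 11.3 = -3.7 V < 0.7 V, so it is off. The assumption is consistent.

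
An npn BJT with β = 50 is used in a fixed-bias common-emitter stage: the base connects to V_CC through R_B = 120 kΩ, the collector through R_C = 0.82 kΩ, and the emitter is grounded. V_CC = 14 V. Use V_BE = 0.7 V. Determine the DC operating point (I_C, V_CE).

I_C ≈ 5.5 mA, V_CE ≈ 9.5 V

Base loop: V_CC = I_B·R_B + V_BE, so I_B = (14 − 0.7)/120 kΩ = 0.111 mA.
In the active region I_C = β·I_B = 50 × 0.111 = 5.54 mA.
Collector loop: V_CE = V_CC − I_C·R_C = 14 − 5.54×0.82 = 9.46 V.
Since V_CE = 9.46 V > V_CE(sat) ≈ 0.2 V, the transistor is in the active region as assumed.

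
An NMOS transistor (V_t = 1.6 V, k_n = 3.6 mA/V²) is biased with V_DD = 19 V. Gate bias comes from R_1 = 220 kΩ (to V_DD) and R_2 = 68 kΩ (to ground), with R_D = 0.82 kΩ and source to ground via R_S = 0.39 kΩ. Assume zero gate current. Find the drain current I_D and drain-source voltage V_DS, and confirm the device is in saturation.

I_D ≈ 3.7 mA, V_DS ≈ 15 V

V_G = V_DD·R_2/(R_1+R_2) = 19×68/288 = 4.49 V.
Assume saturation: I_D = (k_n/2)(V_GS − V_t)² with V_GS = V_G − I_D·R_S = 4.49 − 0.39·I_D.
Substituting gives 0.274·I_D² − 5.05·I_D + 15 = 0, with roots I_D = 3.72 or 14.7 mA.
The root I_D = 14.7 mA gives V_GS = -1.26 V ≤ V_t, so take I_D = 3.72 mA.
Then V_GS = 3.04 V and V_DS = V_DD − I_D(R_D+R_S) = 19 − 3.72×1.21 = 14.5 V.
Saturation requires V_DS ≥ V_GS − V_t = 1.44 V; 14.5 ≥ 1.44 ✓.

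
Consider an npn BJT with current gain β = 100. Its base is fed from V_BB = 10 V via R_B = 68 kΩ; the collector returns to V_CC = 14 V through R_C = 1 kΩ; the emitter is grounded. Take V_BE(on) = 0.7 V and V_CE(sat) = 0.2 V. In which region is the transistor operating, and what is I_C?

active; I_C ≈ 14 mA

Assume active. Base-emitter loop: I_B = (V_BB − V_BE)/R_B = (10 − 0.7)/68 = 0.137 mA.
I_C = β·I_B = 100×0.137 = 13.7 mA.
V_CE = V_CC − I_C·R_C = 14 − 13.7×1 = 0.324 V > V_CE(sat), so the active-region assumption holds.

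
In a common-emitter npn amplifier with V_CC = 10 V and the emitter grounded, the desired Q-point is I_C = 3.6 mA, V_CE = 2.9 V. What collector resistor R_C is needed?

Collector loop: V_CC = I_C·R_C + V_CE.
R_C = (V_CC − V_CE)/I_C = (10 − 2.9)/3.6 = 1.97 kΩ.

R_C ≈ 2 kΩ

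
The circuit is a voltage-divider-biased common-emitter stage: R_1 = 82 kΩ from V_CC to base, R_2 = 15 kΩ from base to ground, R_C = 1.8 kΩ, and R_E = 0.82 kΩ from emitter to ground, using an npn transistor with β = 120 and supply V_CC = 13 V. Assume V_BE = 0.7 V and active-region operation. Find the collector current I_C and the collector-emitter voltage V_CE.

I_C ≈ 1.4 mA, V_CE ≈ 9.3 V

Thevenize the base divider: V_Th = V_CC·R_2/(R_1+R_2) = 13×15/97 = 2.01 V, R_Th = R_1‖R_2 = 12.7 kΩ.
Base-emitter loop: V_Th = I_B·R_Th + V_BE + (β+1)I_B·R_E, so I_B = (2.01 − 0.7) / (12.7 + 121×0.82) = 0.0117 mA.
I_C = β·I_B = 120×0.0117 = 1.41 mA, and I_E = (β+1)I_B = 1.42 mA.
V_CE = V_CC − I_C·R_C − I_E·R_E = 13 − 1.41×1.8 − 1.42×0.82 = 9.31 V.
V_CE = 9.31 V > 0.2 V confirms active-region operation.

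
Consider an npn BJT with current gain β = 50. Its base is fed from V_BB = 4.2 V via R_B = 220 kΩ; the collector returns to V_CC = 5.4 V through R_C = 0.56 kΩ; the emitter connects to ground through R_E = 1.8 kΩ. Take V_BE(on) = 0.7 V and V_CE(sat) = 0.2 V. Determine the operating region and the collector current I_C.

Assume active. Base-emitter loop: I_B = (V_BB − V_BE)/(R_B + (β+1)R_E) = (4.2 − 0.7)/(220 + 51×1.8) = 0.0112 mA.
I_C = β·I_B = 50×0.0112 = 0.561 mA.
V_CE = V_CC − I_C·R_C − I_E·R_E = 5.4 − 0.561×0.56 − 0.572×1.8 = 4.06 V > V_CE(sat), so the active-region assumption holds.

active; I_C ≈ 0.56 mA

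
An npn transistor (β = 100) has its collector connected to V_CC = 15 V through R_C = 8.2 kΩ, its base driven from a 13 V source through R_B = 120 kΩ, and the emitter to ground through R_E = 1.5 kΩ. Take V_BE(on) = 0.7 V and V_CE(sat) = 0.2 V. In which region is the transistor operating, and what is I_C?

Assume active: I_B = (13 − 0.7)/(120 + 101×1.5) = 0.0453 mA, I_C = β·I_B = 4.53 mA.
Then V_CE = 15 − 4.53×8.2 − 4.58×1.5 = -29 V < 0.2 V — the active assumption fails.
Re-solve with V_CE = 0.2 V. KCL at the emitter: V_E/R_E = (V_BB−0.7−V_E)/R_B + (V_CC−0.2−V_E)/R_C, giving V_E = 2.39 V.
I_C = (V_CC − 0.2 − V_E)/R_C = (14.8 − 2.39)/8.2 = 1.51 mA.
Check: I_B = (12.3 − 2.39)/120 = 0.0826 mA, and β·I_B = 8.26 mA > I_C, confirming saturation.

saturation; I_C ≈ 1.5 mA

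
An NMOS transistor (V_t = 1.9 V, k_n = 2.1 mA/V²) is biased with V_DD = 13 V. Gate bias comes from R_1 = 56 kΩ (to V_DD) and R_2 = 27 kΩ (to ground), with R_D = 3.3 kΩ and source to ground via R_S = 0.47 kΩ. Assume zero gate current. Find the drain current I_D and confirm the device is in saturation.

V_G = V_DD·R_2/(R_1+R_2) = 13×27/83 = 4.23 V.
Assume saturation: I_D = (k_n/2)(V_GS − V_t)² with V_GS = V_G − I_D·R_S = 4.23 − 0.47·I_D.
Substituting gives 0.232·I_D² − 3.3·I_D + 5.7 = 0, with roots I_D = 2.01 or 12.2 mA.
The root I_D = 12.2 mA gives V_GS = -1.51 V ≤ V_t, so take I_D = 2.01 mA.
Then V_GS = 3.28 V and V_DS = V_DD − I_D(R_D+R_S) = 13 − 2.01×3.77 = 5.42 V.
Saturation requires V_DS ≥ V_GS − V_t = 1.38 V; 5.42 ≥ 1.38 ✓.

I_D ≈ 2 mA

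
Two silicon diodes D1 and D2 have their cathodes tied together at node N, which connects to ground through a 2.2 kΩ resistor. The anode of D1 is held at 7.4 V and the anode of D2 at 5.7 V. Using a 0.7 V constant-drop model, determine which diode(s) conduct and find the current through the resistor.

Only D1 conducts; I_R ≈ 3 mA

Assume both conduct. Then node N would need to be at both 7.4−0.7 = 6.7 V and 5.7−0.7 = 5 V, which is impossible.
Assume only D1 conducts: V_N = 7.4 − 0.7 = 6.7 V, so I_R = 6.7/2.2 = 3.05 mA.
Check D2: its anode-to-cathode voltage is 5.7 − 6.7 = -1 V < 0.7 V, so it is off. The assumption is consistent.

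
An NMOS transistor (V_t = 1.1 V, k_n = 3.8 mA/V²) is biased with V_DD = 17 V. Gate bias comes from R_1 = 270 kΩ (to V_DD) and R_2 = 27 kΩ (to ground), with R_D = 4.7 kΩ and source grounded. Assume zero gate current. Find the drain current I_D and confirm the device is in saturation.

V_G = V_DD·R_2/(R_1+R_2) = 17×27/297 = 1.55 V. With the source grounded, V_GS = V_G = 1.55 V.
Assume saturation: I_D = (k_n/2)(V_GS − V_t)² = (3.8/2)×(1.55 − 1.1)² = 1.9×0.445² = 0.377 mA.
V_DS = V_DD − I_D·R_D = 17 − 0.377×4.7 = 15.2 V.
Saturation requires V_DS ≥ V_GS − V_t = 0.445 V; 15.2 ≥ 0.445 ✓.

I_D ≈ 0.38 mA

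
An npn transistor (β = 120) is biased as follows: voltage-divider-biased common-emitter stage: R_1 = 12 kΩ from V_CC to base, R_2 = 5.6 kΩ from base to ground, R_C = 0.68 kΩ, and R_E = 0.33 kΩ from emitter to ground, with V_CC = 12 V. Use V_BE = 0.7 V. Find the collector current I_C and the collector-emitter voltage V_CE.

I_C ≈ 8.6 mA, V_CE ≈ 3.3 V

Thevenize the base divider: V_Th = V_CC·R_2/(R_1+R_2) = 12×5.6/17.6 = 3.82 V, R_Th = R_1‖R_2 = 3.82 kΩ.
Base-emitter loop: V_Th = I_B·R_Th + V_BE + (β+1)I_B·R_E, so I_B = (3.82 − 0.7) / (3.82 + 121×0.33) = 0.0713 mA.
I_C = β·I_B = 120×0.0713 = 8.55 mA, and I_E = (β+1)I_B = 8.62 mA.
V_CE = V_CC − I_C·R_C − I_E·R_E = 12 − 8.55×0.68 − 8.62×0.33 = 3.34 V.
V_CE = 3.34 V > 0.2 V confirms active-region operation.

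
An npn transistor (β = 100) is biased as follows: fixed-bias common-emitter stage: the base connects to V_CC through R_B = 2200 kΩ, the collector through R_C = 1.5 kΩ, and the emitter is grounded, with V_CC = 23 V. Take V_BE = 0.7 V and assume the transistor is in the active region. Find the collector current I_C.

Base loop: V_CC = I_B·R_B + V_BE, so I_B = (23 − 0.7)/2200 kΩ = 0.0101 mA.
In the active region I_C = β·I_B = 100 × 0.0101 = 1.01 mA.
Collector loop: V_CE = V_CC − I_C·R_C = 23 − 1.01×1.5 = 21.5 V.
Since V_CE = 21.5 V > V_CE(sat) ≈ 0.2 V, the transistor is in the active region as assumed.

I_C ≈ 1 mA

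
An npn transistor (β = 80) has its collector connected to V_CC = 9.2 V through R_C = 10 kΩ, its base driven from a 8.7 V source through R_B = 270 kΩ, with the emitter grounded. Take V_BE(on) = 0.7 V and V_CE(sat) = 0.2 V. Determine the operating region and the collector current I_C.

Assume active: I_B = (8.7 − 0.7)/270 = 0.0296 mA, giving I_C = β·I_B = 2.37 mA.
But then V_CE = 9.2 − 2.37×10 = -14.5 V < V_CE(sat) = 0.2 V — impossible in the active region.
So the transistor is saturated. With V_CE = 0.2 V, I_C = (V_CC − 0.2)/R_C = 9/10 = 0.9 mA.
Check: β·I_B = 2.37 mA > I_C = 0.9 mA, confirming saturation.

saturation; I_C ≈ 0.9 mA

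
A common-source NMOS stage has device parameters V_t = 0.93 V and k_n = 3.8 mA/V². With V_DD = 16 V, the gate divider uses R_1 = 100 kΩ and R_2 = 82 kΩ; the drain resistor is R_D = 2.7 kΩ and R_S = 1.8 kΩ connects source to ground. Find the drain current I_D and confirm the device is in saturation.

V_G = V_DD·R_2/(R_1+R_2) = 16×82/182 = 7.21 V.
Assume saturation: I_D = (k_n/2)(V_GS − V_t)² with V_GS = V_G − I_D·R_S = 7.21 − 1.8·I_D.
Substituting gives 6.16·I_D² − 43.9·I_D + 74.9 = 0, with roots I_D = 2.81 or 4.33 mA.
The root I_D = 4.33 mA gives V_GS = -0.579 V ≤ V_t, so take I_D = 2.81 mA.
Then V_GS = 2.15 V and V_DS = V_DD − I_D(R_D+R_S) = 16 − 2.81×4.5 = 3.34 V.
Saturation requires V_DS ≥ V_GS − V_t = 1.22 V; 3.34 ≥ 1.22 ✓.

I_D ≈ 2.8 mA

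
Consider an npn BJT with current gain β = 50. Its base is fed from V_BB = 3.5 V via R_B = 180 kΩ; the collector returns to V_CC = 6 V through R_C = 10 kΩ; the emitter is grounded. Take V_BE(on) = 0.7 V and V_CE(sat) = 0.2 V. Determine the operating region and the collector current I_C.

saturation; I_C ≈ 0.58 mA

Assume active: I_B = (3.5 − 0.7)/180 = 0.0156 mA, giving I_C = β·I_B = 0.778 mA.
But then V_CE = 6 − 0.778×10 = -1.78 V < V_CE(sat) = 0.2 V — impossible in the active region.
So the transistor is saturated. With V_CE = 0.2 V, I_C = (V_CC − 0.2)/R_C = 5.8/10 = 0.58 mA.
Check: β·I_B = 0.778 mA > I_C = 0.58 mA, confirming saturation.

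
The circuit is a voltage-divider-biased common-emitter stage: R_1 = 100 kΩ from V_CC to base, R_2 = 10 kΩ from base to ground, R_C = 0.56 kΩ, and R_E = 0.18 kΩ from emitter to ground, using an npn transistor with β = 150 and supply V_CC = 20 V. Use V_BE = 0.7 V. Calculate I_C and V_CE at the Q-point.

Thevenize the base divider: V_Th = V_CC·R_2/(R_1+R_2) = 20×10/110 = 1.82 V, R_Th = R_1‖R_2 = 9.09 kΩ.
Base-emitter loop: V_Th = I_B·R_Th + V_BE + (β+1)I_B·R_E, so I_B = (1.82 − 0.7) / (9.09 + 151×0.18) = 0.0308 mA.
I_C = β·I_B = 150×0.0308 = 4.62 mA, and I_E = (β+1)I_B = 4.66 mA.
V_CE = V_CC − I_C·R_C − I_E·R_E = 20 − 4.62×0.56 − 4.66×0.18 = 16.6 V.
V_CE = 16.6 V > 0.2 V confirms active-region operation.

I_C ≈ 4.6 mA, V_CE ≈ 17 V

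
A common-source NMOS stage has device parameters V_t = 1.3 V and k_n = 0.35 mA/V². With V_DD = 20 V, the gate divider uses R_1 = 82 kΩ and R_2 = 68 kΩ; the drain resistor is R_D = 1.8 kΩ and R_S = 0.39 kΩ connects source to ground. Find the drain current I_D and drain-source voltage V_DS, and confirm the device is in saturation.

V_G = V_DD·R_2/(R_1+R_2) = 20×68/150 = 9.07 V.
Assume saturation: I_D = (k_n/2)(V_GS − V_t)² with V_GS = V_G − I_D·R_S = 9.07 − 0.39·I_D.
Substituting gives 0.0266·I_D² − 2.06·I_D + 10.6 = 0, with roots I_D = 5.52 or 71.9 mA.
The root I_D = 71.9 mA gives V_GS = -19 V ≤ V_t, so take I_D = 5.52 mA.
Then V_GS = 6.91 V and V_DS = V_DD − I_D(R_D+R_S) = 20 − 5.52×2.19 = 7.92 V.
Saturation requires V_DS ≥ V_GS − V_t = 5.61 V; 7.92 ≥ 5.61 ✓.

I_D ≈ 5.5 mA, V_DS ≈ 7.9 V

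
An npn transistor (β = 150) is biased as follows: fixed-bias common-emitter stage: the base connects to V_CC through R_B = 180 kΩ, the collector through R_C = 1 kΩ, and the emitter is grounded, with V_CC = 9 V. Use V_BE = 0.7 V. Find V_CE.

Base loop: V_CC = I_B·R_B + V_BE, so I_B = (9 − 0.7)/180 kΩ = 0.0461 mA.
In the active region I_C = β·I_B = 150 × 0.0461 = 6.92 mA.
Collector loop: V_CE = V_CC − I_C·R_C = 9 − 6.92×1 = 2.08 V.
Since V_CE = 2.08 V > V_CE(sat) ≈ 0.2 V, the transistor is in the active region as assumed.

V_CE ≈ 2.1 V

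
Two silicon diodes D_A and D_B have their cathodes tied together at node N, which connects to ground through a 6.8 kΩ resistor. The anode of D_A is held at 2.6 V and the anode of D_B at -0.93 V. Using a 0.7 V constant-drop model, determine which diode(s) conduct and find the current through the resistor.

Assume both conduct. Then node N would need to be at both 2.6−0.7 = 1.9 V and -0.93−0.7 = -1.63 V, which is impossible.
Assume only D_A conducts: V_N = 2.6 − 0.7 = 1.9 V, so I_R = 1.9/6.8 = 0.279 mA.
Check D_B: its anode-to-cathode voltage is -0.93 − 1.9 = -2.83 V < 0.7 V, so it is off. The assumption is consistent.

Only D_A conducts; I_R ≈ 0.28 mA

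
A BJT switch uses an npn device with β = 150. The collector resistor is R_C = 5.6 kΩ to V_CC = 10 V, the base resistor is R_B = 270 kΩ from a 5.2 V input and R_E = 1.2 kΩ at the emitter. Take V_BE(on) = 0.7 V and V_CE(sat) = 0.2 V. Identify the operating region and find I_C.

saturation; I_C ≈ 1.4 mA

Assume active: I_B = (5.2 − 0.7)/(270 + 151×1.2) = 0.00997 mA, I_C = β·I_B = 1.5 mA.
Then V_CE = 10 − 1.5×5.6 − 1.51×1.2 = -0.185 V < 0.2 V — the active assumption fails.
Re-solve with V_CE = 0.2 V. KCL at the emitter: V_E/R_E = (V_BB−0.7−V_E)/R_B + (V_CC−0.2−V_E)/R_C, giving V_E = 1.74 V.
I_C = (V_CC − 0.2 − V_E)/R_C = (9.8 − 1.74)/5.6 = 1.44 mA.
Check: I_B = (4.5 − 1.74)/270 = 0.0102 mA, and β·I_B = 1.53 mA > I_C, confirming saturation.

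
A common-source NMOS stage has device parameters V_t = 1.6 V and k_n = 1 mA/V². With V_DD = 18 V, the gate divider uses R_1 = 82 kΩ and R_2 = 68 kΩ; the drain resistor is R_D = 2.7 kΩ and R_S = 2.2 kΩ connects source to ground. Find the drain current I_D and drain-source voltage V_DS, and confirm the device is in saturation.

V_G = V_DD·R_2/(R_1+R_2) = 18×68/150 = 8.16 V.
Assume saturation: I_D = (k_n/2)(V_GS − V_t)² with V_GS = V_G − I_D·R_S = 8.16 − 2.2·I_D.
Substituting gives 2.42·I_D² − 15.4·I_D + 21.5 = 0, with roots I_D = 2.06 or 4.32 mA.
The root I_D = 4.32 mA gives V_GS = -1.34 V ≤ V_t, so take I_D = 2.06 mA.
Then V_GS = 3.63 V and V_DS = V_DD − I_D(R_D+R_S) = 18 − 2.06×4.9 = 7.91 V.
Saturation requires V_DS ≥ V_GS − V_t = 2.03 V; 7.91 ≥ 2.03 ✓.

I_D ≈ 2.1 mA, V_DS ≈ 7.9 V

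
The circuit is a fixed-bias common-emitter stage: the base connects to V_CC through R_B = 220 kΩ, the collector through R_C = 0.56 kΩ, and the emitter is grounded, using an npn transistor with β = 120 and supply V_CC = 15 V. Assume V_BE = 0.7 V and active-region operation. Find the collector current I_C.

Base loop: V_CC = I_B·R_B + V_BE, so I_B = (15 − 0.7)/220 kΩ = 0.065 mA.
In the active region I_C = β·I_B = 120 × 0.065 = 7.8 mA.
Collector loop: V_CE = V_CC − I_C·R_C = 15 − 7.8×0.56 = 10.6 V.
Since V_CE = 10.6 V > V_CE(sat) ≈ 0.2 V, the transistor is in the active region as assumed.

I_C ≈ 7.8 mA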